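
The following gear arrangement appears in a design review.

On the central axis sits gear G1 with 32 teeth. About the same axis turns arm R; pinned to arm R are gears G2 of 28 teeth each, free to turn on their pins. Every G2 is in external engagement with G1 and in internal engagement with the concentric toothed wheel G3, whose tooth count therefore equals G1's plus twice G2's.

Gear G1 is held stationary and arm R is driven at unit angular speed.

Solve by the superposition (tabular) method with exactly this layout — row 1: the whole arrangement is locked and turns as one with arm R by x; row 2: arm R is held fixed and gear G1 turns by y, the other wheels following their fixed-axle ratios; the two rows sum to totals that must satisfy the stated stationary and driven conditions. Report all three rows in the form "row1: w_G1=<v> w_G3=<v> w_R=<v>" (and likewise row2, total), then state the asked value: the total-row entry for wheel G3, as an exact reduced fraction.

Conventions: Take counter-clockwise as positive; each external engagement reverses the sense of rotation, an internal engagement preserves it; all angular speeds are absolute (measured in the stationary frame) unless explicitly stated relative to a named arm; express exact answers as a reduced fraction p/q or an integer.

row1: w_G1=1 w_G3=1 w_R=1
row2: w_G1=-1 w_G3=4/11 w_R=0
total: w_G1=0 w_G3=15/11 w_R=1
asked value: 15/11

planetary set (32T centre, 28T on arm, 88T internal) — Willis relation
row 1 (train locked, turned with arm): all members turn x
superposition row 2 [arm held]: sun y, ring −(32/88)·y, arm 0
boundary: total ω_sun = x + y = 0 and total ω_arm = x = 1  ⇒  y = -1, x = 1
row 2 ring = −(32/88)·(-1) = 4/11
totals (row 1 + row 2): sun 1 + (-1) = 0, ring 1 + 4/11 = 15/11, arm 1 + 0 = 1
asked cell (total, ring) = 15/11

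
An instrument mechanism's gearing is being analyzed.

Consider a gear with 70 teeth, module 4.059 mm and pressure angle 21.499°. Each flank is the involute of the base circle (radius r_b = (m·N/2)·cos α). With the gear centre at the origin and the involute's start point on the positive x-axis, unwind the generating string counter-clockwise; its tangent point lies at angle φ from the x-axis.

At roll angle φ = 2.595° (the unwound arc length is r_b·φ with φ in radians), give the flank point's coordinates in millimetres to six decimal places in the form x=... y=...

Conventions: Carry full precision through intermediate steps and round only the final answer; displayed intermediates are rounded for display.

x=132.316182 y=0.004093

single-mesh involute tooth geometry (70T wheel at module 4.059)
pitch radius r_p = m·N/2 = 4.059·70/2 = 142.065000
base radius r_b = r_p·cos α = 142.065000·cos 21.499° = 132.180681
roll angle φ = 2.595° = 0.04529129 rad
x = r_b·(cos φ + φ·sin φ) = 132.316182
y = r_b·(sin φ − φ·cos φ) = 0.004093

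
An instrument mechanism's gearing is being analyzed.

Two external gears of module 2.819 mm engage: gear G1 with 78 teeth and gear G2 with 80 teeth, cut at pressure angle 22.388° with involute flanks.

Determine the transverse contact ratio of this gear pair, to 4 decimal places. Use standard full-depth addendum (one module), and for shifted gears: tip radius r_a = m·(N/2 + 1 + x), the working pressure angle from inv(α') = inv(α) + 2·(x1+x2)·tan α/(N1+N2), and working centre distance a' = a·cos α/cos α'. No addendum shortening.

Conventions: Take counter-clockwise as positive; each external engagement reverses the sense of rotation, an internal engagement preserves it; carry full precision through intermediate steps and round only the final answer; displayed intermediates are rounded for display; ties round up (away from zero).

1.6923

recognized (one external pair, fixed centres): single-mesh tooth geometry, m = 2.819, N1 = 78, N2 = 80
base radii: r_b1 = 101.654288, r_b2 = 104.260808
tip radii: r_a1 = 112.760000, r_a2 = 115.579000
no profile shift: α' = α, a' = a
action lengths: √(r_a1²−r_b1²) = 48.797780, √(r_a2²−r_b2²) = 49.881752
base pitch p_b = π·m·cos α = 8.188625
CR = (48.797780 + 49.881752 − 222.701000·sin 22.38800°)/8.188625 = 1.692336
contact ratio ≈ 1.6923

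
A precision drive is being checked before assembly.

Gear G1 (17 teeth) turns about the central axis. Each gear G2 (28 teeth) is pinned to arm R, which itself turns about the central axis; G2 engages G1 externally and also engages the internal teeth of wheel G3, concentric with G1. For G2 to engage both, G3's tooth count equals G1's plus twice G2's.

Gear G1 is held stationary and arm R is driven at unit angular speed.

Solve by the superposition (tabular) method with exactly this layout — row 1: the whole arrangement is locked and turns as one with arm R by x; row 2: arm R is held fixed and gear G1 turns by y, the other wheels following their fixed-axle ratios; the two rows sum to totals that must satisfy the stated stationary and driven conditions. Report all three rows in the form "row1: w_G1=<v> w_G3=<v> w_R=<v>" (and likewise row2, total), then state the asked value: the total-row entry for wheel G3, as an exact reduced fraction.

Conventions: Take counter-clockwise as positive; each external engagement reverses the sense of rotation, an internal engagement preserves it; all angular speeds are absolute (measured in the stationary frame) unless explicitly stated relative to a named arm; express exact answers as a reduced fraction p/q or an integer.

topology: planetary set — G1 17T / G2 28T / G3 73T, arm = carrier (Willis)
row 1 (train locked, turned with arm): all members turn x
row 2 (arm held, sun turns y): ω_ring = −(17/73)·y, ω_arm = 0
boundary: total ω_sun = x + y = 0 and total ω_arm = x = 1  ⇒  y = -1, x = 1
row 2 ring = −(17/73)·(-1) = 17/73
totals (row 1 + row 2): sun 1 + (-1) = 0, ring 1 + 17/73 = 90/73, arm 1 + 0 = 1
asked cell (total, ring) = 90/73

row1: w_G1=1 w_G3=1 w_R=1
row2: w_G1=-1 w_G3=17/73 w_R=0
total: w_G1=0 w_G3=90/73 w_R=1
asked value: 90/73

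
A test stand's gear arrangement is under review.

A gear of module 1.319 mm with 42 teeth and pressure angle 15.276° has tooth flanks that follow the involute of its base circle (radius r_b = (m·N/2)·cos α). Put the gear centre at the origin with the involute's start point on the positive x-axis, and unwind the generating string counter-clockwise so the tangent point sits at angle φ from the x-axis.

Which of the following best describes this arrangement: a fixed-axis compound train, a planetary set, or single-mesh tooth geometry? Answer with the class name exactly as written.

single-mesh tooth geometry

topology: single-mesh involute geometry — m = 1.319, N = 42
classification: single-mesh tooth geometry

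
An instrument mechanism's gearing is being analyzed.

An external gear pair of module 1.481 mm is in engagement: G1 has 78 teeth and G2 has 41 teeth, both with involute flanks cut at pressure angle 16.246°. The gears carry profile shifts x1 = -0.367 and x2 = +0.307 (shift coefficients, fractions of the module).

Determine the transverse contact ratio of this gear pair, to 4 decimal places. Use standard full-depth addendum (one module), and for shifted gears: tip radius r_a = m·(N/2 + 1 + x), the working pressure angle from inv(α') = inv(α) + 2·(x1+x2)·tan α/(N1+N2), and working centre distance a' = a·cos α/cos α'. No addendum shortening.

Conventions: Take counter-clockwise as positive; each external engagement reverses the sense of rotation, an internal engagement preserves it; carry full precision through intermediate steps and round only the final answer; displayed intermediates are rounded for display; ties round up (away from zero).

1.9744

topology: single-mesh involute geometry — m = 1.481, 78T/41T pair
base radii: r_b1 = 55.452648, r_b2 = 29.148187
tip radii: r_a1 = 58.696473, r_a2 = 32.296167
inv(α') = inv(16.246°) + 2·(-0.367+0.307)·tan α/(78+41) = 0.00755764  ⇒  α' = 16.04511°
a' = a·cos α / cos α' = 88.1195·cos 16.246°/cos 16.04511° = 88.030103
action lengths: √(r_a1²−r_b1²) = 19.242656, √(r_a2²−r_b2²) = 13.907754
base pitch p_b = π·m·cos α = 4.466914
CR = (19.242656 + 13.907754 − 88.030103·sin 16.04511°)/4.466914 = 1.974384
contact ratio ≈ 1.9744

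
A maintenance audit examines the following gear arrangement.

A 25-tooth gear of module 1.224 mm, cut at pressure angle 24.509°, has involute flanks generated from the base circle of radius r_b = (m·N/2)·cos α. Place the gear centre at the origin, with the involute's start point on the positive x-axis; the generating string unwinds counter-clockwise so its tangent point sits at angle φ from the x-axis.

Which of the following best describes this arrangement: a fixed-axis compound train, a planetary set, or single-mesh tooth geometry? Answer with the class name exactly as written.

single-mesh tooth geometry

class = single-mesh tooth geometry [base-circle involute, m = 1.224, 25T]
classification: single-mesh tooth geometry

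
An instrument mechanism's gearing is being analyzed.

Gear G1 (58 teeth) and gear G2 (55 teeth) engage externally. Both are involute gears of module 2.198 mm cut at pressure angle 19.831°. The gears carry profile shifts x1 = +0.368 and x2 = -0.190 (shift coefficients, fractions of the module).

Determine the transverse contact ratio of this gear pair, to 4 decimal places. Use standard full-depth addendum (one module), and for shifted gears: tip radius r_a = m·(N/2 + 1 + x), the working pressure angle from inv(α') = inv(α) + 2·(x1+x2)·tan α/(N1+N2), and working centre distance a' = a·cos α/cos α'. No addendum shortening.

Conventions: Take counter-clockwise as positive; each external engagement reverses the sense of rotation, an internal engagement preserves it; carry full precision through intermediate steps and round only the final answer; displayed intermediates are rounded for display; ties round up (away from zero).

1.7465

class = single-mesh tooth geometry [involute pair 58T × 55T, m = 2.198]
base radii: r_b1 = 59.961931, r_b2 = 56.860452
tip radii: r_a1 = 66.748864, r_a2 = 62.225380
inv(α') = inv(19.831°) + 2·(+0.368-0.190)·tan α/(58+55) = 0.01565336  ⇒  α' = 20.31839°
a' = a·cos α / cos α' = 124.1870·cos 19.831°/cos 20.31839° = 124.573666
action lengths: √(r_a1²−r_b1²) = 29.325376, √(r_a2²−r_b2²) = 25.276213
base pitch p_b = π·m·cos α = 6.495723
CR = (29.325376 + 25.276213 − 124.573666·sin 20.31839°)/6.495723 = 1.746540
contact ratio ≈ 1.7465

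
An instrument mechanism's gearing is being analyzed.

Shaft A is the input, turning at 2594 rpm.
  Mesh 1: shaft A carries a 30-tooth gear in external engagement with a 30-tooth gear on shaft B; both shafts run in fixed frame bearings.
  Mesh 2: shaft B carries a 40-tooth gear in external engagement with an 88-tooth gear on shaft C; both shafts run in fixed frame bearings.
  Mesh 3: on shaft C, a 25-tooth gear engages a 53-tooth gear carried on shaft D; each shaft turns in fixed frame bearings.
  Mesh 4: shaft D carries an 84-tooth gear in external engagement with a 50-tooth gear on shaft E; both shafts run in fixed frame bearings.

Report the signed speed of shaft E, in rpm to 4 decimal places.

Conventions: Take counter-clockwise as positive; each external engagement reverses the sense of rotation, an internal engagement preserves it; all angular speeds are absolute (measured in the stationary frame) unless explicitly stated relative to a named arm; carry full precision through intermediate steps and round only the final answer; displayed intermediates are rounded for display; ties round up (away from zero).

+934.3739 rpm

topology: fixed-axis compound train — 4 meshes, A→E
mesh 1 [30T→30T]: ω = 2594.0000×30/30 = 2594.0000 rpm, sense flips to −
mesh 2 [40T→88T]: ω = 2594.0000×40/88 = 1179.0909 rpm, sense flips to +
mesh 3 [25T→53T]: ω = 1179.0909×25/53 = 556.1750 rpm, sense flips to −
mesh 4 [84T→50T]: ω = 556.1750×84/50 = 934.3739 rpm, sense flips to +
signed output speed = +934.3739 rpm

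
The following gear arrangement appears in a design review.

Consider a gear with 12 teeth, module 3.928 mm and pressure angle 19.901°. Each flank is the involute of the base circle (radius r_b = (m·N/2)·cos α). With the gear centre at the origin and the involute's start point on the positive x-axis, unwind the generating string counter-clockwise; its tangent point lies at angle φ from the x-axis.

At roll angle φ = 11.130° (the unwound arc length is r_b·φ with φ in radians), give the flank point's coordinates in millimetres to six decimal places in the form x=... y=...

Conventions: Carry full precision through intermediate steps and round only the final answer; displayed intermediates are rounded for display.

x=22.574750 y=0.053943

topology: single-mesh involute geometry — m = 3.928, N = 12
pitch radius r_p = m·N/2 = 3.928·12/2 = 23.568000
base radius r_b = r_p·cos α = 23.568000·cos 19.901° = 22.160571
roll angle φ = 11.130° = 0.19425515 rad
x = r_b·(cos φ + φ·sin φ) = 22.574750
y = r_b·(sin φ − φ·cos φ) = 0.053943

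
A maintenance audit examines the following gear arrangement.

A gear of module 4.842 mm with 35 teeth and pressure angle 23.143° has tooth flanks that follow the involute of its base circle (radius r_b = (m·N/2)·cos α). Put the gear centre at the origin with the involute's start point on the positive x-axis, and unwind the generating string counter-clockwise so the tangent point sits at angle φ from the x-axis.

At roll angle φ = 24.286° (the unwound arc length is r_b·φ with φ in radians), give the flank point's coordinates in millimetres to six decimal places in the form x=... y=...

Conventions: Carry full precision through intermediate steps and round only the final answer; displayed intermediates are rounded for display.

single-mesh involute tooth geometry (35T wheel at module 4.842)
pitch radius r_p = m·N/2 = 4.842·35/2 = 84.735000
base radius r_b = r_p·cos α = 84.735000·cos 23.143° = 77.916103
roll angle φ = 24.286° = 0.42387066 rad
x = r_b·(cos φ + φ·sin φ) = 84.604286
y = r_b·(sin φ − φ·cos φ) = 1.942599

x=84.604286 y=1.942599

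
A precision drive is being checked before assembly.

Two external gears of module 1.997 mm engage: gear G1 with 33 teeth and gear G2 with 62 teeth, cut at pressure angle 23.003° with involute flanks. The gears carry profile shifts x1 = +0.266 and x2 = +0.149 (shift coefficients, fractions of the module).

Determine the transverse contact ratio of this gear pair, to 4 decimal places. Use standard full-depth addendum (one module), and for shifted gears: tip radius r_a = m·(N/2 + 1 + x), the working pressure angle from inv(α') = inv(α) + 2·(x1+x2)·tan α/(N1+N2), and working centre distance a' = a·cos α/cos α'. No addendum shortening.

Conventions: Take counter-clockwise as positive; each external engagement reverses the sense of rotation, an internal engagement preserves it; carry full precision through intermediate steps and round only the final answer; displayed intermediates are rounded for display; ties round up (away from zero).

1.5387

class = single-mesh tooth geometry [involute pair 33T × 62T, m = 1.997]
base radii: r_b1 = 30.330421, r_b2 = 56.984427
tip radii: r_a1 = 35.478702, r_a2 = 64.201553
inv(α') = inv(23.003°) + 2·(+0.266+0.149)·tan α/(33+62) = 0.02676763  ⇒  α' = 24.12013°
a' = a·cos α / cos α' = 94.8575·cos 23.003°/cos 24.12013° = 95.667516
action lengths: √(r_a1²−r_b1²) = 18.406625, √(r_a2²−r_b2²) = 29.573881
base pitch p_b = π·m·cos α = 5.774899
CR = (18.406625 + 29.573881 − 95.667516·sin 24.12013°)/5.774899 = 1.538705
contact ratio ≈ 1.5387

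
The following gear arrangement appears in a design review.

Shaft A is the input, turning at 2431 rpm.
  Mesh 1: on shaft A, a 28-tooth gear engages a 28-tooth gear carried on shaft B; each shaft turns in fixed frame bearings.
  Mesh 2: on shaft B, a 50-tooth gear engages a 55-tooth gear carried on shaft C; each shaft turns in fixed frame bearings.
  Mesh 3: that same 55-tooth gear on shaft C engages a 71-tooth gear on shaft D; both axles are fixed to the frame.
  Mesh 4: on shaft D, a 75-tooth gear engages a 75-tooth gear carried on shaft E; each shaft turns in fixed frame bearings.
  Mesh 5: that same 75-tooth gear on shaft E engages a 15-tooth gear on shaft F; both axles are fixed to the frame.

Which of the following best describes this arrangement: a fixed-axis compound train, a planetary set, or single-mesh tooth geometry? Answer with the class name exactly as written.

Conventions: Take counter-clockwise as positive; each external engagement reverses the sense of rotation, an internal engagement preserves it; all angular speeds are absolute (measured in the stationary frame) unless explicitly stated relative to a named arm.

topology: fixed-axis compound train — 5 meshes, A→F
classification: fixed-axis compound train

fixed-axis compound train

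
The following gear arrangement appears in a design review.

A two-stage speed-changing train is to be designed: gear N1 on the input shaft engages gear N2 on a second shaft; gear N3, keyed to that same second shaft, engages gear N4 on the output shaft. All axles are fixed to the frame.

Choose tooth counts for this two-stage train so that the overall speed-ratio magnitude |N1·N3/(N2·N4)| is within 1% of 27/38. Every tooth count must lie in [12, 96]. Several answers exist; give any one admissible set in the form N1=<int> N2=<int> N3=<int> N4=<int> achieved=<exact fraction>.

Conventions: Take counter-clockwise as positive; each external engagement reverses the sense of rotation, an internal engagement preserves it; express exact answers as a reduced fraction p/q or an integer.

N1=12 N2=16 N3=18 N4=19 achieved=27/38

class = fixed-axis compound train [2-stage, 27/38 wanted]
target = 27/38 in lowest terms: an exact hit needs N1·N3 = k·27 and N2·N4 = k·38 for one integer k, every count in [12, 96]; additionally prefer no 1:1 stage (N1 ≠ N2, N3 ≠ N4)
k = 1…7: no 1:1-free in-range split of k·27 and k·38 into factor pairs; take k = 8
k = 8: N1·N3 = 216 = 12·18, N2·N4 = 304 = 16·19
achieved = 12·18/(16·19) = 27/38; |achieved − target| = 0 ≤ 27/3800 ✓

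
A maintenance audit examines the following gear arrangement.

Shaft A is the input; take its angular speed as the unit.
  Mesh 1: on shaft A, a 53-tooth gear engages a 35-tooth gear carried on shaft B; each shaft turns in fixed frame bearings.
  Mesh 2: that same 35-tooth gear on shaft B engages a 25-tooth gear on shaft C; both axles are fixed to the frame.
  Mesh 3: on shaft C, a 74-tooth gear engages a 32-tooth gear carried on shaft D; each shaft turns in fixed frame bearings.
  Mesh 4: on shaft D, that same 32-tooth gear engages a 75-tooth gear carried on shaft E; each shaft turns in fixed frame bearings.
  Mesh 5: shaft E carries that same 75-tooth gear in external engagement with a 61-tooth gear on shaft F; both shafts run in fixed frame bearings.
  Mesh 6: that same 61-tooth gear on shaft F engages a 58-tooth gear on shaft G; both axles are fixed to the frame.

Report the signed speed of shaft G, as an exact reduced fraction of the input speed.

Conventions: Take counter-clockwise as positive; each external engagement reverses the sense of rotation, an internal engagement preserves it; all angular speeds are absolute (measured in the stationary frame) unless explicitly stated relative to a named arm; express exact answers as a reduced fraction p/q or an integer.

1961/725

6-mesh fixed-axis compound train (all bearings frame-fixed)
mesh 1 [53T→35T]: |ω|/ω_in = 1×53/35 = 53/35, sense flips to −
mesh 2 [35T→25T]: |ω|/ω_in = (53/35)×35/25 = 53/25, sense flips to +
mesh 3 [74T→32T]: |ω|/ω_in = (53/25)×74/32 = 1961/400, sense flips to −
mesh 4 [32T→75T]: |ω|/ω_in = (1961/400)×32/75 = 3922/1875, sense flips to +
mesh 5 [75T→61T]: |ω|/ω_in = (3922/1875)×75/61 = 3922/1525, sense flips to −
mesh 6 [61T→58T]: |ω|/ω_in = (3922/1525)×61/58 = 1961/725, sense flips to +
signed output speed (× input speed) = 1961/725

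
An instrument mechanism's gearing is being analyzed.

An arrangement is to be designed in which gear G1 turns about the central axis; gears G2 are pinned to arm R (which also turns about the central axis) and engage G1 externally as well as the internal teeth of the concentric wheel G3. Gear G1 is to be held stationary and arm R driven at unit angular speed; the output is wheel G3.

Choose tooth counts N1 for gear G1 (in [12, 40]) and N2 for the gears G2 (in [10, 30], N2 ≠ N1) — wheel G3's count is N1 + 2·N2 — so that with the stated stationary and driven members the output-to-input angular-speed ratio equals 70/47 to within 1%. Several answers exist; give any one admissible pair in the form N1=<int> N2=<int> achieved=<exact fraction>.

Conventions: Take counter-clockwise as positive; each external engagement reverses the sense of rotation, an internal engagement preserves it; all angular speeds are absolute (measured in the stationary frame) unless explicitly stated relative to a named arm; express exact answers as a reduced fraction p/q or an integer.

N1=23 N2=12 achieved=70/47

design class (target 70/47): planetary set
Willis with ω_sun = 0: ω_ring/ω_arm = (N1+N3)/N3; set equal to 70/47  ⇒  N3/N1 = 1/(70/47 − 1) = 47/23
N3 = N1 + 2·N2  ⇒  N2/N1 = (N3/N1 − 1)/2 = (47/23 − 1)/2 = 12/23
smallest multiple with N1 ≥ 12 and N2 ≥ 10: k = 1  ⇒  N1 = 1·23 = 23, N2 = 1·12 = 12 (N1 ≤ 40, N2 ≤ 30, N2 ≠ N1 ✓), N3 = 23 + 2·12 = 47
check: (N1+N3)/N3 with N1 = 23, N3 = 47 gives 70/47; |achieved − target| = 0 ≤ 7/470 ✓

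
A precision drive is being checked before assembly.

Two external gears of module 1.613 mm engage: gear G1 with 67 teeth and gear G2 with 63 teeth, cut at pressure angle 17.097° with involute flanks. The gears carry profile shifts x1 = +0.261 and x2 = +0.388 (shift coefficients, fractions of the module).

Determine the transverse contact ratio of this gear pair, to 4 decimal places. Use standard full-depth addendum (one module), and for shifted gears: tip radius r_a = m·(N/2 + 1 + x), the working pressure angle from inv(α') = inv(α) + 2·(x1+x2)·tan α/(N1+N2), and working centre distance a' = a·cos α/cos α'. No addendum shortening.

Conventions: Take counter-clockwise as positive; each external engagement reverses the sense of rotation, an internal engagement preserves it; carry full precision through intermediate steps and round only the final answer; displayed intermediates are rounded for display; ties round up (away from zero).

topology: single-mesh involute geometry — m = 1.613, 67T/63T pair
base radii: r_b1 = 51.647585, r_b2 = 48.564147
tip radii: r_a1 = 56.069493, r_a2 = 53.048344
inv(α') = inv(17.097°) + 2·(+0.261+0.388)·tan α/(67+63) = 0.01225501  ⇒  α' = 18.77482°
a' = a·cos α / cos α' = 104.8450·cos 17.097°/cos 18.77482° = 105.843585
action lengths: √(r_a1²−r_b1²) = 21.824642, √(r_a2²−r_b2²) = 21.345969
base pitch p_b = π·m·cos α = 4.843453
CR = (21.824642 + 21.345969 − 105.843585·sin 18.77482°)/4.843453 = 1.879835
contact ratio ≈ 1.8798

1.8798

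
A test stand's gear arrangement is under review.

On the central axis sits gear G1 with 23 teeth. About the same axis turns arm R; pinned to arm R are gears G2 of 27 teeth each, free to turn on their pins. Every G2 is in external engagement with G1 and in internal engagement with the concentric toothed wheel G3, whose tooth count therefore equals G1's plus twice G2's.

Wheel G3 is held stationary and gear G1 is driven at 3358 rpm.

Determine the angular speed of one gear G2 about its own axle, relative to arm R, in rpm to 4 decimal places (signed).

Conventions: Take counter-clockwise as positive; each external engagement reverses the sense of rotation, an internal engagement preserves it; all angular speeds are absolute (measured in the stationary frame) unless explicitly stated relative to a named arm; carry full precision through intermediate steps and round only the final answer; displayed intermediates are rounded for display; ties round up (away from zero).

class = planetary set [G3 = 23+2·27 = 77; Willis about the carrier]
normalise by the input: solve with ω_sun = 1, then scale by 3358 rpm
ring teeth: 23 + 2·27 = 77
23(ω_sun−ω_arm) = −77(ω_ring−ω_arm),  ω_ring = 0, ω_sun = 1
23(1−ω_arm) = −77(0−ω_arm)  ⇒  100·ω_arm = 23  ⇒  ω_arm = 23/100
sun–planet mesh: 23·(1−23/100) = −27·(ω_p−ω_arm)  ⇒  ω_p−ω_arm = -1771/2700
scale: ω_p−ω_arm = -1771/2700 × 3358 rpm = -2202.5993 rpm

-2202.5993 rpm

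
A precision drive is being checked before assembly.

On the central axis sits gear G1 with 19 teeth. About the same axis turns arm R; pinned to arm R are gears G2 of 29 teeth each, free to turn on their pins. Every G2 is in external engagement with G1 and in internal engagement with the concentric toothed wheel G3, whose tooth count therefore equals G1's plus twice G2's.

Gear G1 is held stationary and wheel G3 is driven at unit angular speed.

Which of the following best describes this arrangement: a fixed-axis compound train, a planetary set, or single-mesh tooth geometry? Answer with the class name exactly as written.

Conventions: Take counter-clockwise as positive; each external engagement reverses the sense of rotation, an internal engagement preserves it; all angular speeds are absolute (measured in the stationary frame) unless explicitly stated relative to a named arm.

planetary set

recognized (axles ride arm R): planetary set, 19/29/77 teeth
classification: planetary set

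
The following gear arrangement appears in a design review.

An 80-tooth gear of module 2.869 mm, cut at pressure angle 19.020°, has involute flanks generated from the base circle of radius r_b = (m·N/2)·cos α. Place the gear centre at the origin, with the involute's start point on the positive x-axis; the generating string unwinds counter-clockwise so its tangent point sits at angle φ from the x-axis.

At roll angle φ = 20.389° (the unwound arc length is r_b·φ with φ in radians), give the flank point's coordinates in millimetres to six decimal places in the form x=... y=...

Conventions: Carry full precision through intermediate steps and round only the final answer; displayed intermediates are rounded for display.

x=115.148210 y=1.609153

topology: single-mesh involute geometry — m = 2.869, N = 80
pitch radius r_p = m·N/2 = 2.869·80/2 = 114.760000
base radius r_b = r_p·cos α = 114.760000·cos 19.020° = 108.494663
roll angle φ = 20.389° = 0.35585518 rad
x = r_b·(cos φ + φ·sin φ) = 115.148210
y = r_b·(sin φ − φ·cos φ) = 1.609153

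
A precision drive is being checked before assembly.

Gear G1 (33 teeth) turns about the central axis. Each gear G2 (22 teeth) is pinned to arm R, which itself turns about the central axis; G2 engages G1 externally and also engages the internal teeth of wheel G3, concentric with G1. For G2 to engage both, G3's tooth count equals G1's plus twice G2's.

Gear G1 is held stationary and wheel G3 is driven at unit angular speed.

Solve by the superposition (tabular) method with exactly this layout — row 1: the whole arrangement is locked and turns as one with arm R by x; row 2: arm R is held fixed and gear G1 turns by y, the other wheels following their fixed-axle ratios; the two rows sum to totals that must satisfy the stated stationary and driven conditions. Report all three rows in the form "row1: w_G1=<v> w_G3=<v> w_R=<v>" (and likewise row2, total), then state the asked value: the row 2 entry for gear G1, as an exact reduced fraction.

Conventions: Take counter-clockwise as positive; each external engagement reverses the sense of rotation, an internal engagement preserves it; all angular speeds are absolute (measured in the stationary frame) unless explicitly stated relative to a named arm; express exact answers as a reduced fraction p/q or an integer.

row1: w_G1=7/10 w_G3=7/10 w_R=7/10
row2: w_G1=-7/10 w_G3=3/10 w_R=0
total: w_G1=0 w_G3=1 w_R=7/10
asked value: -7/10

topology: planetary set — G1 33T / G2 22T / G3 77T, arm = carrier (Willis)
row 1 — lock + rotate with arm: ω_sun = ω_ring = ω_arm = x
row 2: sun turns y, ring = −(33/77)·y, arm 0
boundary: total ω_sun = x + y = 0 and total ω_ring = x − (33/77)·y = 1  ⇒  y = -7/10, x = 7/10
row 2 ring = −(33/77)·(-7/10) = 3/10
totals (row 1 + row 2): sun 7/10 + (-7/10) = 0, ring 7/10 + 3/10 = 1, arm 7/10 + 0 = 7/10
asked cell (row2, sun) = -7/10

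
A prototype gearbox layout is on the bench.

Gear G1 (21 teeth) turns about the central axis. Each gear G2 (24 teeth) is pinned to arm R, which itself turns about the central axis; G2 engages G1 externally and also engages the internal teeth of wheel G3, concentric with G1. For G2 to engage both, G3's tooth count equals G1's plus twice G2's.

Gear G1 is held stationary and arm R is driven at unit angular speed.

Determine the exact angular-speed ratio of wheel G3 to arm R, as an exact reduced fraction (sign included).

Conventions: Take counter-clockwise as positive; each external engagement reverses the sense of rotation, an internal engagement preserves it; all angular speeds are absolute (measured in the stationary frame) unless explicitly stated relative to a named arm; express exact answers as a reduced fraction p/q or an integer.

30/23

class = planetary set [G3 = 21+2·24 = 69; Willis about the carrier]
ring teeth: 21 + 2·24 = 69
21(ω_sun−ω_arm) = −69(ω_ring−ω_arm),  ω_sun = 0, ω_arm = 1
ω_ring = 1 − (21/69)(0−1) = 30/23
ω_out/ω_in = 30/23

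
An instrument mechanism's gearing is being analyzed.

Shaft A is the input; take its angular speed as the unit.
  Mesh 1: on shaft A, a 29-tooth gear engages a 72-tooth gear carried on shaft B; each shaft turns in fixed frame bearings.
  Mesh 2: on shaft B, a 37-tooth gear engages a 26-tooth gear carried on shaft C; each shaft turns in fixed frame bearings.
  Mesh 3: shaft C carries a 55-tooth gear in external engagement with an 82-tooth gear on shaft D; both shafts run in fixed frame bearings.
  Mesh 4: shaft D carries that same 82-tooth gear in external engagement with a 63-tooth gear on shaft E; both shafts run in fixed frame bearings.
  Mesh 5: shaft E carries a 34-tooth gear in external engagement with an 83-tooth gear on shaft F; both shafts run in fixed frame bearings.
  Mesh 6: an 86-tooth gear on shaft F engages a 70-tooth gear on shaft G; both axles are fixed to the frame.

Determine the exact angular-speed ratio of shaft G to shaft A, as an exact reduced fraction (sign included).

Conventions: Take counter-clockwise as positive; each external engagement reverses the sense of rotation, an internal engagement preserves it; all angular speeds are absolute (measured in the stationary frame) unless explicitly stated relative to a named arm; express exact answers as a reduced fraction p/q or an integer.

class = fixed-axis compound train [6 meshes; 6 ratios multiply, 6 sense flips]
mesh 1 [29T→72T]: running ratio 29/72, sense −
mesh 2 [37T→26T]: running ratio 1073/1872, sense +
mesh 3 [55T→82T]: running ratio 59015/153504, sense −
mesh 4 [82T→63T]: running ratio 59015/117936, sense +
mesh 5 [34T→83T]: running ratio 1003255/4894344, sense −
mesh 6 [86T→70T]: running ratio 8627993/34260408, sense +
ω_out/ω_in = 8627993/34260408

8627993/34260408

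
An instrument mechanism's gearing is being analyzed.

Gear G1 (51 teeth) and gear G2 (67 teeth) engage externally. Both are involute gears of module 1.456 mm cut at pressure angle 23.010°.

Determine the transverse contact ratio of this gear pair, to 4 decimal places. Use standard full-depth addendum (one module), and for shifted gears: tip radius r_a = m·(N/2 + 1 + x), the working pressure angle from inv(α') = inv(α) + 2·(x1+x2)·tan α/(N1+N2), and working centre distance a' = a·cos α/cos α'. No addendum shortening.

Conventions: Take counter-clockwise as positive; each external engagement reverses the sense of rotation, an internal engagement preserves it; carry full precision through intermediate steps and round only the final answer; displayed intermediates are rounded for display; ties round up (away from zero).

class = single-mesh tooth geometry [involute pair 51T × 67T, m = 1.456]
base radii: r_b1 = 34.173972, r_b2 = 44.895218
tip radii: r_a1 = 38.584000, r_a2 = 50.232000
no profile shift: α' = α, a' = a
action lengths: √(r_a1²−r_b1²) = 17.912697, √(r_a2²−r_b2²) = 22.531606
base pitch p_b = π·m·cos α = 4.210223
CR = (17.912697 + 22.531606 − 85.904000·sin 23.01000°)/4.210223 = 1.630587
contact ratio ≈ 1.6306

1.6306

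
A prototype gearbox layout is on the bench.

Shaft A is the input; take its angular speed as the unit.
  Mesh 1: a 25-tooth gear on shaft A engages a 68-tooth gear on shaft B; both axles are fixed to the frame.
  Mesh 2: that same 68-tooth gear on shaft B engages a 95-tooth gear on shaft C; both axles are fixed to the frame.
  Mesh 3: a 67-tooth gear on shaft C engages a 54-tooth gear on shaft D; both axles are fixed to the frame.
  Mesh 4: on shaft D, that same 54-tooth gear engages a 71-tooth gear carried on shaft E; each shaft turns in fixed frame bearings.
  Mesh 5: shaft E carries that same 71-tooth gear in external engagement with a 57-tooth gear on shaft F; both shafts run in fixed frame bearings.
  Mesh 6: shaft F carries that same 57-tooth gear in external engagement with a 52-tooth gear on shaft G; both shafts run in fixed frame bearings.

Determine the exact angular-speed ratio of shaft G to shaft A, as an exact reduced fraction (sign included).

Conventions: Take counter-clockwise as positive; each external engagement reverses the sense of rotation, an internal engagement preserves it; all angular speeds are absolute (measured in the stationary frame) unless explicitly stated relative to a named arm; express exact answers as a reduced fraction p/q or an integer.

class = fixed-axis compound train [6 meshes; 6 ratios multiply, 6 sense flips]
mesh 1 [25T→68T]: running ratio 25/68, sense −
mesh 2 [68T→95T]: running ratio 5/19, sense +
mesh 3 [67T→54T]: running ratio 335/1026, sense −
mesh 4 [54T→71T]: running ratio 335/1349, sense +
mesh 5 [71T→57T]: running ratio 335/1083, sense −
mesh 6 [57T→52T]: running ratio 335/988, sense +
ω_out/ω_in = 335/988

335/988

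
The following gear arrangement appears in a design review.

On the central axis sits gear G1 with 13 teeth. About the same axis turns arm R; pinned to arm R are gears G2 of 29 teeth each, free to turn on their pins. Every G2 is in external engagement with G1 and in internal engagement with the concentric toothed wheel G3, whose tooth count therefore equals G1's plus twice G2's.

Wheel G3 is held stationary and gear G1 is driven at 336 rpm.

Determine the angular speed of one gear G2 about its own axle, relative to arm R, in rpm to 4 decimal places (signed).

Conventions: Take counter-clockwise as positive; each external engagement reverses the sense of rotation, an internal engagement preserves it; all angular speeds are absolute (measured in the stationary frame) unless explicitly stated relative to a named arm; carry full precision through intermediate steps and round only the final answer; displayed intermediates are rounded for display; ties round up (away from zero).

-127.3103 rpm

planetary set (13T centre, 29T on arm, 71T internal) — Willis relation
normalise by the input: solve with ω_sun = 1, then scale by 336 rpm
ring teeth: 13 + 2·29 = 71
13(ω_sun−ω_arm) = −71(ω_ring−ω_arm),  ω_ring = 0, ω_sun = 1
13(1−ω_arm) = −71(0−ω_arm)  ⇒  84·ω_arm = 13  ⇒  ω_arm = 13/84
sun–planet mesh: 13·(1−13/84) = −29·(ω_p−ω_arm)  ⇒  ω_p−ω_arm = -923/2436
scale: ω_p−ω_arm = -923/2436 × 336 rpm = -127.3103 rpm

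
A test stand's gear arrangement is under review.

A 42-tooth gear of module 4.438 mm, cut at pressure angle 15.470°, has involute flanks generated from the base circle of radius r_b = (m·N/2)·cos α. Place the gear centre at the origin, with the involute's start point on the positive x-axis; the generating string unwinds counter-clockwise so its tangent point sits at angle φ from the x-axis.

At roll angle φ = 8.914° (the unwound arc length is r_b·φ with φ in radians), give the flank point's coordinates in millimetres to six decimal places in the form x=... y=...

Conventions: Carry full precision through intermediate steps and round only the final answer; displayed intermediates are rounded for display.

recognized (one wheel, involute flank): single-mesh tooth geometry, m = 4.438, N = 42
pitch radius r_p = m·N/2 = 4.438·42/2 = 93.198000
base radius r_b = r_p·cos α = 93.198000·cos 15.470° = 89.821459
roll angle φ = 8.914° = 0.15557865 rad
x = r_b·(cos φ + φ·sin φ) = 90.901942
y = r_b·(sin φ − φ·cos φ) = 0.112475

x=90.901942 y=0.112475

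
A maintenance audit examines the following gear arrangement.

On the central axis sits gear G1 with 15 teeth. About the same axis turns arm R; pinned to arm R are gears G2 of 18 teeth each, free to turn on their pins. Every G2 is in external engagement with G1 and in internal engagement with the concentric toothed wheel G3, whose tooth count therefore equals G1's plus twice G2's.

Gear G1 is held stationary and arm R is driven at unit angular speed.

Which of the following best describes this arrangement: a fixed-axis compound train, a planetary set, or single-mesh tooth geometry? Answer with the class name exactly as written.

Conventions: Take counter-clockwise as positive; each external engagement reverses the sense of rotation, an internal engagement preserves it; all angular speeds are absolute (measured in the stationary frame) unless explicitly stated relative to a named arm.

class = planetary set [G3 = 15+2·18 = 51; Willis about the carrier]
classification: planetary set

planetary set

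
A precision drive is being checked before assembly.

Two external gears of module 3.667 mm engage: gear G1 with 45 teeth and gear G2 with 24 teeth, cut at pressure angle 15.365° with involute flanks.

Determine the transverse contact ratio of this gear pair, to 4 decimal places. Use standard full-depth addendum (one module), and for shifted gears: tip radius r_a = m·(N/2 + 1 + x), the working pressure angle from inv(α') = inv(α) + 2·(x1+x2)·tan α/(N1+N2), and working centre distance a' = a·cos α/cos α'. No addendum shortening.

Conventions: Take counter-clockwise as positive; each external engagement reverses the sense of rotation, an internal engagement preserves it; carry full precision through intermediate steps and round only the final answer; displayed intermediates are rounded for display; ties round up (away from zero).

1.9193

topology: single-mesh involute geometry — m = 3.667, 45T/24T pair
base radii: r_b1 = 79.558471, r_b2 = 42.431185
tip radii: r_a1 = 86.174500, r_a2 = 47.671000
no profile shift: α' = α, a' = a
action lengths: √(r_a1²−r_b1²) = 33.113353, √(r_a2²−r_b2²) = 21.728295
base pitch p_b = π·m·cos α = 11.108458
CR = (33.113353 + 21.728295 − 126.511500·sin 15.36500°)/11.108458 = 1.919282
contact ratio ≈ 1.9193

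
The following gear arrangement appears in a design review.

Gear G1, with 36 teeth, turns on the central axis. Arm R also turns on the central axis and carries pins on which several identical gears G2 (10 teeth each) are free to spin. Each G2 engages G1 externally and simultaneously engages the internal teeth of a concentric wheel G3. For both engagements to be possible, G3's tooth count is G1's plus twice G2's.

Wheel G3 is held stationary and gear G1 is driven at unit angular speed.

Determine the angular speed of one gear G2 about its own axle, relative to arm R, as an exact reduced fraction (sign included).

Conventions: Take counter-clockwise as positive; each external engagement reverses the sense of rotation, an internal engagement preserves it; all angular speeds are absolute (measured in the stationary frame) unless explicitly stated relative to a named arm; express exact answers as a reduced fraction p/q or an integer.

class = planetary set [G3 = 36+2·10 = 56; Willis about the carrier]
ring teeth: 36 + 2·10 = 56
36(ω_sun−ω_arm) = −56(ω_ring−ω_arm),  ω_ring = 0, ω_sun = 1
36(1−ω_arm) = −56(0−ω_arm)  ⇒  92·ω_arm = 36  ⇒  ω_arm = 9/23
sun–planet mesh: 36·(1−9/23) = −10·(ω_p−ω_arm)  ⇒  ω_p−ω_arm = -252/115
exact speed ratio = -252/115

-252/115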